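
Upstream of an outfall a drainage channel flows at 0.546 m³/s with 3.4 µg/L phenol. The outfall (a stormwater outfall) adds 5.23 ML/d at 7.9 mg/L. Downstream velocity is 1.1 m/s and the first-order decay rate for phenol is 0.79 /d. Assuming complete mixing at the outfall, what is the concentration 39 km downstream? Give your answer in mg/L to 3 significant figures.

5.23 ML/d = 0.06053 m³/s.
3.4 µg/L = 0.0034 mg/L.
After complete mixing, C₀ = (0.06053·7.9 + 0.546·0.0034) / 0.6065 = 0.7915 mg/L.
Travel time t = 3.9e+04 m / 1.1 m/s = 3.545e+04 s = 0.4104 d.
C = 0.7915·exp(−0.79·0.4104) = 0.7915·0.7231 = 0.5723 mg/L.

0.572 mg/L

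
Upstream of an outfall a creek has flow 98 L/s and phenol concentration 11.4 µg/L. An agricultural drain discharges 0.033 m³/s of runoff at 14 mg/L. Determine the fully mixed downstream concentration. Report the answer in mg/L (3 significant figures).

98 L/s = 0.098 m³/s.
11.4 µg/L = 0.0114 mg/L.
Conservation of mass across the mixing zone: C = (0.033·14 + 0.098·0.0114) / (0.033 + 0.098) = 0.4631/0.131 = 3.535 mg/L.

3.54 mg/L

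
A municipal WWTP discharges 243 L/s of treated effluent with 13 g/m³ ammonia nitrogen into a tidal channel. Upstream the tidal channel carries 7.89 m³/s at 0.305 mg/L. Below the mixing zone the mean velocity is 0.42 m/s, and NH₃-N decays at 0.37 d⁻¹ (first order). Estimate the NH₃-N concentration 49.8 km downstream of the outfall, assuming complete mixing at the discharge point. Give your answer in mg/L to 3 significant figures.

0.412 mg/L

243 L/s = 0.243 m³/s.
After complete mixing, C₀ = (0.243·13 + 7.89·0.305) / 8.133 = 0.6843 mg/L.
Travel time t = 4.98e+04 m / 0.42 m/s = 1.186e+05 s = 1.372 d.
C = 0.6843·exp(−0.37·1.372) = 0.6843·0.6018 = 0.4118 mg/L.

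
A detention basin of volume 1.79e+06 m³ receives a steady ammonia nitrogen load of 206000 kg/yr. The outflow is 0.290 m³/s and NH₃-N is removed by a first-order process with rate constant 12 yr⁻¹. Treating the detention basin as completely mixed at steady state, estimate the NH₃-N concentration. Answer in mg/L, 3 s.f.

Outflow Q = 0.290 m³/s × 3.156e+07 s/yr = 9.152e+06 m³/yr.
Steady-state CSTR mass balance: W = Q·C + k·V·C, so C = W/(Q + kV).
Q + kV = 9.152e+06 + 12·1.79e+06 = 3.063e+07 m³/yr.
C = 206000/3.063e+07 = 0.006725 kg/m³ = 6.725 mg/L.

6.73 mg/L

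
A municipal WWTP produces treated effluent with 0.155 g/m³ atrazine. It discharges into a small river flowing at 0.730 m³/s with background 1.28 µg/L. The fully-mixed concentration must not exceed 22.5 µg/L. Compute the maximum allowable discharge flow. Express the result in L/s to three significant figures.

1.28 µg/L = 0.00128 mg/L.
22.5 µg/L = 0.0225 mg/L.
Mass balance at complete mixing: C_std·(Q_w + Q_r) = Q_w·C_e + Q_r·C_b.
Rearranging, Q_w = Q_r·(C_std − C_b)/(C_e − C_std) = 0.730·(0.0225 − 0.00128) / (0.155 − 0.0225) = 0.1169 m³/s.
= 116.9 L/s.

117 L/s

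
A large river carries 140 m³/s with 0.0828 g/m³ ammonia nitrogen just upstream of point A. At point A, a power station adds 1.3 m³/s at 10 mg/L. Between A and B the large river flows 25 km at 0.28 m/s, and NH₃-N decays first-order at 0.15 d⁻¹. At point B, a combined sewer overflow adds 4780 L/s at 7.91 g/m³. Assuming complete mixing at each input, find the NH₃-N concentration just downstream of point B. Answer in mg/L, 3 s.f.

After input A: C = (140·0.0828 + 1.3·10) / 141.3 = 0.174 mg/L.
Over the 25 km reach to input B (t = 8.929e+04 s = 1.033 d), decay gives C = 0.174·exp(−0.15·1.033) = 0.149 mg/L.
4780 L/s = 4.78 m³/s.
After input B: C = (141.3·0.149 + 4.78·7.91) / 146.1 = 0.403 mg/L.

0.403 mg/L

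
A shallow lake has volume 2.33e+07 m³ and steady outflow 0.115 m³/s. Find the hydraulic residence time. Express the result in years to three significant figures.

Q = 0.115 m³/s × 3.156e+07 s/yr = 3.629e+06 m³/yr.
Hydraulic residence time τ = V/Q = 2.33e+07/3.629e+06 = 6.42 yr.

6.42 yr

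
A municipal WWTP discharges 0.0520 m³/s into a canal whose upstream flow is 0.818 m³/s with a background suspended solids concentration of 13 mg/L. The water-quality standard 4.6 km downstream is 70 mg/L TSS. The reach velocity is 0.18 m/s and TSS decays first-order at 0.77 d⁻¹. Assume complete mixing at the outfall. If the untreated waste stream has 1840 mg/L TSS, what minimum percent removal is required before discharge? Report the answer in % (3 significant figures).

Travel time to the compliance point: t = 4600/0.18 = 2.556e+04 s = 0.2958 d; decay factor exp(−0.77·0.2958) = 0.7963.
So the concentration just after mixing may be at most 70/0.7963 = 87.9 mg/L.
Mass balance: 87.9·0.87 = 0.052·Cₑ + 0.818·13.
Cₑ = (76.48 − 10.63) / 0.052 = 1266 mg/L.
Required removal = 1 − 1266/1840 = 31.18 %.

31.2 %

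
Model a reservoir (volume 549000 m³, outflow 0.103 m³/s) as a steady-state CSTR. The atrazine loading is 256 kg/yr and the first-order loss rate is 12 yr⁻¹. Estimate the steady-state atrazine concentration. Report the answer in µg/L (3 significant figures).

26.0 µg/L

Outflow Q = 0.103 m³/s × 3.156e+07 s/yr = 3.25e+06 m³/yr.
Steady-state CSTR mass balance: W = Q·C + k·V·C, so C = W/(Q + kV).
Q + kV = 3.25e+06 + 12·549000 = 9.838e+06 m³/yr.
C = 256/9.838e+06 = 2.602e-05 kg/m³ = 0.02602 mg/L = 26.02 µg/L.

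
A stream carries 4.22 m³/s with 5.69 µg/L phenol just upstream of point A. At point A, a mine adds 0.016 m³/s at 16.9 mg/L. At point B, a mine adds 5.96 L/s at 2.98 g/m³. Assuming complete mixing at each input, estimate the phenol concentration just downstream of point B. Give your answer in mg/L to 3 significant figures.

5.69 µg/L = 0.00569 mg/L.
After input A: C = (4.22·0.00569 + 0.016·16.9) / 4.236 = 0.0695 mg/L.
5.96 L/s = 0.00596 m³/s.
After input B: C = (4.236·0.0695 + 0.00596·2.98) / 4.242 = 0.07359 mg/L.

0.0736 mg/L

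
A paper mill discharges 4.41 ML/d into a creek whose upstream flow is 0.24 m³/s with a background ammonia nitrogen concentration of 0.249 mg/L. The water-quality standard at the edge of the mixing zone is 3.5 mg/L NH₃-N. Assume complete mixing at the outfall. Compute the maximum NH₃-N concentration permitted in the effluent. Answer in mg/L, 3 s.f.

4.41 ML/d = 0.05104 m³/s.
Mass balance: 3.5·0.291 = 0.05104·Cₑ + 0.24·0.249.
Cₑ = (1.019 − 0.05976) / 0.05104 = 18.79 mg/L.

18.8 mg/L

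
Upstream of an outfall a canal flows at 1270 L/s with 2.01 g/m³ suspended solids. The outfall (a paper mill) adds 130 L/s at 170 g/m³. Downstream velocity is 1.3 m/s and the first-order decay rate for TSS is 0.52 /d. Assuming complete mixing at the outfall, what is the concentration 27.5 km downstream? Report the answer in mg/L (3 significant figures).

130 L/s = 0.13 m³/s.
1270 L/s = 1.27 m³/s.
After complete mixing, C₀ = (0.13·170 + 1.27·2.01) / 1.4 = 17.61 mg/L.
Travel time t = 2.75e+04 m / 1.3 m/s = 2.115e+04 s = 0.2448 d.
C = 17.61·exp(−0.52·0.2448) = 17.61·0.8805 = 15.5 mg/L.

15.5 mg/L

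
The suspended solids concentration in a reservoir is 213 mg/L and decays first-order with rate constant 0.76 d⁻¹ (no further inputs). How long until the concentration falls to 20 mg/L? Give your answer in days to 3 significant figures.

t = ln(C₀/C)/k = ln(213/20)/0.76 = 2.366/0.76 = 3.113 d.

3.11 d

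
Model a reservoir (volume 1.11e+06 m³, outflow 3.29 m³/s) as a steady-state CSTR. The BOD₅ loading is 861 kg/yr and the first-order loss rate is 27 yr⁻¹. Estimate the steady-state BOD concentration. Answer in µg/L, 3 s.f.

Outflow Q = 3.29 m³/s × 3.156e+07 s/yr = 1.038e+08 m³/yr.
Steady-state CSTR mass balance: W = Q·C + k·V·C, so C = W/(Q + kV).
Q + kV = 1.038e+08 + 27·1.11e+06 = 1.338e+08 m³/yr.
C = 861/1.338e+08 = 6.435e-06 kg/m³ = 0.006435 mg/L = 6.435 µg/L.

6.44 µg/L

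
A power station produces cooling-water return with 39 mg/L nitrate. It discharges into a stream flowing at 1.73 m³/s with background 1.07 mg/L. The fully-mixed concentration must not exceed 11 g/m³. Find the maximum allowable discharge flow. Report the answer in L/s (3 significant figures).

614 L/s

Mass balance at complete mixing: C_std·(Q_w + Q_r) = Q_w·C_e + Q_r·C_b.
Rearranging, Q_w = Q_r·(C_std − C_b)/(C_e − C_std) = 1.73·(11 − 1.07) / (39 − 11) = 0.6135 m³/s.
= 613.5 L/s.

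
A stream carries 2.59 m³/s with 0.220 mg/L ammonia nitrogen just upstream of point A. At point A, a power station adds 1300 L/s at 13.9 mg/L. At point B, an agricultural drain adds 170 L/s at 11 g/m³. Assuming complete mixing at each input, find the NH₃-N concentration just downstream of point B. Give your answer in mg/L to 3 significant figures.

1300 L/s = 1.3 m³/s.
After input A: C = (2.59·0.22 + 1.3·13.9) / 3.89 = 4.792 mg/L.
170 L/s = 0.17 m³/s.
After input B: C = (3.89·4.792 + 0.17·11) / 4.06 = 5.052 mg/L.

5.05 mg/L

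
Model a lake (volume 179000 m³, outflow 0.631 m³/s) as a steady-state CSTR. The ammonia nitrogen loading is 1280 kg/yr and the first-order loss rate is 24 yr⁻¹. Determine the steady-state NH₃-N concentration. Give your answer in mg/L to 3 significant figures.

0.0529 mg/L

Outflow Q = 0.631 m³/s × 3.156e+07 s/yr = 1.991e+07 m³/yr.
Steady-state CSTR mass balance: W = Q·C + k·V·C, so C = W/(Q + kV).
Q + kV = 1.991e+07 + 24·179000 = 2.421e+07 m³/yr.
C = 1280/2.421e+07 = 5.287e-05 kg/m³ = 0.05287 mg/L.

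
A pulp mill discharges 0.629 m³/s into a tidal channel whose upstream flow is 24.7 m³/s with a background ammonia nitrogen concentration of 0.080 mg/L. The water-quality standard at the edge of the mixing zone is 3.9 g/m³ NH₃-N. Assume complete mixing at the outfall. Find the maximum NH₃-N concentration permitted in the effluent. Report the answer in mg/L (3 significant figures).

Mass balance: 3.9·25.33 = 0.629·Cₑ + 24.7·0.08.
Cₑ = (98.78 − 1.976) / 0.629 = 153.9 mg/L.

154 mg/L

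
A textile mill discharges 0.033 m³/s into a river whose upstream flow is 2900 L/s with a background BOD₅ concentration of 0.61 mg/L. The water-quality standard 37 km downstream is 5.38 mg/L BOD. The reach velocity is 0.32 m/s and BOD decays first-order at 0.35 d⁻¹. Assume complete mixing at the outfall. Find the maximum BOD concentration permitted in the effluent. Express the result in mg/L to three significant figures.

710 mg/L

2900 L/s = 2.9 m³/s.
Travel time to the compliance point: t = 3.7e+04/0.32 = 1.156e+05 s = 1.338 d; decay factor exp(−0.35·1.338) = 0.626.
So the concentration just after mixing may be at most 5.38/0.626 = 8.594 mg/L.
Mass balance: 8.594·2.933 = 0.033·Cₑ + 2.9·0.61.
Cₑ = (25.21 − 1.769) / 0.033 = 710.2 mg/L.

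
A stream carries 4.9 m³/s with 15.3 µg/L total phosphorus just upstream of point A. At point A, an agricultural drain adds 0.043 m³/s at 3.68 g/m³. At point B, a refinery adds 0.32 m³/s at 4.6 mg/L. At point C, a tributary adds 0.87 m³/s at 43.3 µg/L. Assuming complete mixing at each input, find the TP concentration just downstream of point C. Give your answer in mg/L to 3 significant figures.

0.284 mg/L

15.3 µg/L = 0.0153 mg/L.
After input A: C = (4.9·0.0153 + 0.043·3.68) / 4.943 = 0.04718 mg/L.
After input B: C = (4.943·0.04718 + 0.32·4.6) / 5.263 = 0.324 mg/L.
43.3 µg/L = 0.0433 mg/L.
After input C: C = (5.263·0.324 + 0.87·0.0433) / 6.133 = 0.2842 mg/L.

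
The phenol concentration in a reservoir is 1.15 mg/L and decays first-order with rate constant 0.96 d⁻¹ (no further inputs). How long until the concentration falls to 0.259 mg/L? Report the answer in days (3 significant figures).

1.55 d

t = ln(C₀/C)/k = ln(1.15/0.259)/0.96 = 1.491/0.96 = 1.553 d.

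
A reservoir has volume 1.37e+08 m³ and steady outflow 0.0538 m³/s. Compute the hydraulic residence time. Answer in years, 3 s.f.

Q = 0.0538 m³/s × 3.156e+07 s/yr = 1.698e+06 m³/yr.
Hydraulic residence time τ = V/Q = 1.37e+08/1.698e+06 = 80.69 yr.

80.7 yr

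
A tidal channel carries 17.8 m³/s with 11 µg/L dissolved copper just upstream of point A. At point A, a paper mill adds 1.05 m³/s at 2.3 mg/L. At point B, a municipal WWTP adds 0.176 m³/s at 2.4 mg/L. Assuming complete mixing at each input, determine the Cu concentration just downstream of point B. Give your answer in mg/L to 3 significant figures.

0.159 mg/L

11 µg/L = 0.011 mg/L.
After input A: C = (17.8·0.011 + 1.05·2.3) / 18.85 = 0.1385 mg/L.
After input B: C = (18.85·0.1385 + 0.176·2.4) / 19.03 = 0.1594 mg/L.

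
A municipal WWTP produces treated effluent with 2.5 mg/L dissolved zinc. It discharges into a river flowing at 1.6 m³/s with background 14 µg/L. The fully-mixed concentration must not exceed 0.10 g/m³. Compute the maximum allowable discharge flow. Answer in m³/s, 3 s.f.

14 µg/L = 0.014 mg/L.
Mass balance at complete mixing: C_std·(Q_w + Q_r) = Q_w·C_e + Q_r·C_b.
Rearranging, Q_w = Q_r·(C_std − C_b)/(C_e − C_std) = 1.6·(0.1 − 0.014) / (2.5 − 0.1) = 0.05733 m³/s.

0.0573 m³/s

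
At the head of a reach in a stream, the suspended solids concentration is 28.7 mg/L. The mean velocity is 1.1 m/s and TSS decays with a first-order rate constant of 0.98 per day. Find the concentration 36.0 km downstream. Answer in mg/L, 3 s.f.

Travel time t = 36.0 km / 1.1 m/s = 3.6e+04/1.1 = 3.273e+04 s = 0.3788 d.
First-order decay: C = 28.7·exp(−0.98·0.3788) = 28.7·0.6899 = 19.8 mg/L.

19.8 mg/L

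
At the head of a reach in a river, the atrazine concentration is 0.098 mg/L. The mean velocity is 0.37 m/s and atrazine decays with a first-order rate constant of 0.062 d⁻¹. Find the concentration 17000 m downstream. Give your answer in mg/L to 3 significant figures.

Travel time t = 17000 m / 0.37 m/s = 1.7e+04/0.37 = 4.595e+04 s = 0.5318 d.
First-order decay: C = 0.098·exp(−0.062·0.5318) = 0.098·0.9676 = 0.09482 mg/L.

0.0948 mg/L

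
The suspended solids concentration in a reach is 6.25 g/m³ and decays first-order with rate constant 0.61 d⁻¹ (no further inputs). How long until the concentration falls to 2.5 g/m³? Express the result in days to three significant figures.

1.50 d

t = ln(C₀/C)/k = ln(6.25/2.5)/0.61 = 0.9163/0.61 = 1.502 d.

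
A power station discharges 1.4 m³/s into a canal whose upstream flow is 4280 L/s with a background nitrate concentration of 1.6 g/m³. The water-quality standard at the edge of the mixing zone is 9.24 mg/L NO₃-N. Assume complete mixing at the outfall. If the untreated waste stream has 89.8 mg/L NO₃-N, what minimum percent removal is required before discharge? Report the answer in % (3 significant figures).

4280 L/s = 4.28 m³/s.
Mass balance: 9.24·5.68 = 1.4·Cₑ + 4.28·1.6.
Cₑ = (52.48 − 6.848) / 1.4 = 32.6 mg/L.
Required removal = 1 − 32.6/89.8 = 63.7 %.

63.7 %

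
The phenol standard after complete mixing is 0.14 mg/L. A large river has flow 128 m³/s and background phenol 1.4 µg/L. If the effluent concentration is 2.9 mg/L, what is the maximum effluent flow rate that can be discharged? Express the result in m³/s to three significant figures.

1.4 µg/L = 0.0014 mg/L.
Mass balance at complete mixing: C_std·(Q_w + Q_r) = Q_w·C_e + Q_r·C_b.
Rearranging, Q_w = Q_r·(C_std − C_b)/(C_e − C_std) = 128·(0.14 − 0.0014) / (2.9 − 0.14) = 6.428 m³/s.

6.43 m³/s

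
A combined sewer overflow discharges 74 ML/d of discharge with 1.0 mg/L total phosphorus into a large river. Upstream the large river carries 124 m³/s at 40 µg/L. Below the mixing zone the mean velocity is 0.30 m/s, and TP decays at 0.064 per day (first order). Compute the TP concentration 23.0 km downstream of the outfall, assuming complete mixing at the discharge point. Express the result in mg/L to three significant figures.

74 ML/d = 0.8565 m³/s.
40 µg/L = 0.04 mg/L.
After complete mixing, C₀ = (0.8565·1 + 124·0.04) / 124.9 = 0.04659 mg/L.
Travel time t = 2.3e+04 m / 0.30 m/s = 7.667e+04 s = 0.8873 d.
C = 0.04659·exp(−0.064·0.8873) = 0.04659·0.9448 = 0.04401 mg/L.

0.0440 mg/L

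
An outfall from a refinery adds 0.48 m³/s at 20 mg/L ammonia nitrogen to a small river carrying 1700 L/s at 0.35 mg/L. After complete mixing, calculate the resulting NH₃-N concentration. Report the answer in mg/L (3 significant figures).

1700 L/s = 1.7 m³/s.
By mass balance at complete mixing, C = (0.48·20 + 1.7·0.35) / (0.48 + 1.7) = 10.2/2.18 = 4.677 mg/L.

4.68 mg/L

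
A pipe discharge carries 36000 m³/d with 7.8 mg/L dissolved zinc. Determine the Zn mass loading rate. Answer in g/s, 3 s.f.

3.25 g/s

36000 m³/d = 0.4167 m³/s.
Mass flux = Q·C = 0.4167 m³/s × 7.8 g/m³ = 3.25 g/s.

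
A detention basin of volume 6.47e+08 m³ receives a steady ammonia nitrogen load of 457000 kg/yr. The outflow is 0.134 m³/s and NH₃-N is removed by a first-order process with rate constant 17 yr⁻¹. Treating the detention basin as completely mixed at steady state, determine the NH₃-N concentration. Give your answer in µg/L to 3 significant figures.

41.5 µg/L

Outflow Q = 0.134 m³/s × 3.156e+07 s/yr = 4.229e+06 m³/yr.
Steady-state CSTR mass balance: W = Q·C + k·V·C, so C = W/(Q + kV).
Q + kV = 4.229e+06 + 17·6.47e+08 = 1.1e+10 m³/yr.
C = 457000/1.1e+10 = 4.153e-05 kg/m³ = 0.04153 mg/L = 41.53 µg/L.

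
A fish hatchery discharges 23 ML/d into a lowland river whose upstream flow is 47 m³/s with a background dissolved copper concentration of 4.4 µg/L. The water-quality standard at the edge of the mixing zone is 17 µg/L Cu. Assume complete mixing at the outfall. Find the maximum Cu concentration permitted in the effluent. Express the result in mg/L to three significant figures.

2.24 mg/L

23 ML/d = 0.2662 m³/s.
4.4 µg/L = 0.0044 mg/L.
17 µg/L = 0.017 mg/L.
Mass balance: 0.017·47.27 = 0.2662·Cₑ + 47·0.0044.
Cₑ = (0.8035 − 0.2068) / 0.2662 = 2.242 mg/L.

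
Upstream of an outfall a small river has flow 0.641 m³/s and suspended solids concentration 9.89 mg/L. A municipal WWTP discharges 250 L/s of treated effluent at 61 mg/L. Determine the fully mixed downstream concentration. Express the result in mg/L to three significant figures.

250 L/s = 0.25 m³/s.
Conservation of mass across the mixing zone: C = (0.25·61 + 0.641·9.89) / (0.25 + 0.641) = 21.59/0.891 = 24.23 mg/L.

24.2 mg/L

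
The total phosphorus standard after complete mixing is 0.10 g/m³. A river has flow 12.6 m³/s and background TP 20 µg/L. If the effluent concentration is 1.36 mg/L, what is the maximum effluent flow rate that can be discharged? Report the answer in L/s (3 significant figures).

20 µg/L = 0.02 mg/L.
Mass balance at complete mixing: C_std·(Q_w + Q_r) = Q_w·C_e + Q_r·C_b.
Rearranging, Q_w = Q_r·(C_std − C_b)/(C_e − C_std) = 12.6·(0.1 − 0.02) / (1.36 − 0.1) = 0.8 m³/s.
= 800 L/s.

800 L/s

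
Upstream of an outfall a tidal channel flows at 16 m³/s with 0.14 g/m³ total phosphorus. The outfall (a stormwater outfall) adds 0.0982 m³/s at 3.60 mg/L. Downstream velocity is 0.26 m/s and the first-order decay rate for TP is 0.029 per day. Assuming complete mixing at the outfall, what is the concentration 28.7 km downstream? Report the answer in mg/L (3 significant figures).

0.155 mg/L

After complete mixing, C₀ = (0.0982·3.6 + 16·0.14) / 16.1 = 0.1611 mg/L.
Travel time t = 2.87e+04 m / 0.26 m/s = 1.104e+05 s = 1.278 d.
C = 0.1611·exp(−0.029·1.278) = 0.1611·0.9636 = 0.1552 mg/L.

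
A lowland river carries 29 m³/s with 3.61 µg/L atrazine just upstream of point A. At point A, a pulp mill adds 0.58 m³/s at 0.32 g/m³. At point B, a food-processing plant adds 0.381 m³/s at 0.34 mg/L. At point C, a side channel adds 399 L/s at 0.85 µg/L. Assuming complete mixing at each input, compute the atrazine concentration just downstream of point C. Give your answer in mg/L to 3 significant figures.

0.0138 mg/L

3.61 µg/L = 0.00361 mg/L.
After input A: C = (29·0.00361 + 0.58·0.32) / 29.58 = 0.009814 mg/L.
After input B: C = (29.58·0.009814 + 0.381·0.34) / 29.96 = 0.01401 mg/L.
399 L/s = 0.399 m³/s.
0.85 µg/L = 0.00085 mg/L.
After input C: C = (29.96·0.01401 + 0.399·0.00085) / 30.36 = 0.01384 mg/L.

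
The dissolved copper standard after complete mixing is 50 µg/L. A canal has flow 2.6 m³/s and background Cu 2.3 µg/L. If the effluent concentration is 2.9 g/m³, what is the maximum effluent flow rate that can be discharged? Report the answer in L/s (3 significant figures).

2.3 µg/L = 0.0023 mg/L.
50 µg/L = 0.05 mg/L.
Mass balance at complete mixing: C_std·(Q_w + Q_r) = Q_w·C_e + Q_r·C_b.
Rearranging, Q_w = Q_r·(C_std − C_b)/(C_e − C_std) = 2.6·(0.05 − 0.0023) / (2.9 − 0.05) = 0.04352 m³/s.
= 43.52 L/s.

43.5 L/s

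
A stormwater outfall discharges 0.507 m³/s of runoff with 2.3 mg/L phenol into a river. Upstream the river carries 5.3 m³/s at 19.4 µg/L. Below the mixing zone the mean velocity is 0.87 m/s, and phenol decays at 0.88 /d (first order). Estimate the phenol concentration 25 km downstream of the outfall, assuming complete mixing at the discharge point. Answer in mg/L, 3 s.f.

0.163 mg/L

19.4 µg/L = 0.0194 mg/L.
After complete mixing, C₀ = (0.507·2.3 + 5.3·0.0194) / 5.807 = 0.2185 mg/L.
Travel time t = 2.5e+04 m / 0.87 m/s = 2.874e+04 s = 0.3326 d.
C = 0.2185·exp(−0.88·0.3326) = 0.2185·0.7463 = 0.1631 mg/L.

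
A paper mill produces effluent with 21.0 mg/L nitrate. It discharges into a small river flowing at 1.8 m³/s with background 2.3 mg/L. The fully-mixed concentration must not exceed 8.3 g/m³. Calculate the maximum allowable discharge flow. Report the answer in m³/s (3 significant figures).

0.850 m³/s

Mass balance at complete mixing: C_std·(Q_w + Q_r) = Q_w·C_e + Q_r·C_b.
Rearranging, Q_w = Q_r·(C_std − C_b)/(C_e − C_std) = 1.8·(8.3 − 2.3) / (21 − 8.3) = 0.8504 m³/s.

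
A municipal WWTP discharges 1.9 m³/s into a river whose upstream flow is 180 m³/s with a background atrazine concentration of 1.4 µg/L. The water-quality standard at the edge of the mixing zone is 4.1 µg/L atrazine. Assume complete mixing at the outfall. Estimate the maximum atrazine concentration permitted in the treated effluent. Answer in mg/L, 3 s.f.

0.260 mg/L

1.4 µg/L = 0.0014 mg/L.
4.1 µg/L = 0.0041 mg/L.
Mass balance: 0.0041·181.9 = 1.9·Cₑ + 180·0.0014.
Cₑ = (0.7458 − 0.252) / 1.9 = 0.2599 mg/L.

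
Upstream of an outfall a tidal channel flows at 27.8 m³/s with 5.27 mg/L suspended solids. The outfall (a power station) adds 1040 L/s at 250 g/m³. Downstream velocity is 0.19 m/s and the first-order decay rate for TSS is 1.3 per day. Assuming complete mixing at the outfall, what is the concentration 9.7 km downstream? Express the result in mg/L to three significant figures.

1040 L/s = 1.04 m³/s.
After complete mixing, C₀ = (1.04·250 + 27.8·5.27) / 28.84 = 14.1 mg/L.
Travel time t = 9700 m / 0.19 m/s = 5.105e+04 s = 0.5909 d.
C = 14.1·exp(−1.3·0.5909) = 14.1·0.4639 = 6.538 mg/L.

6.54 mg/L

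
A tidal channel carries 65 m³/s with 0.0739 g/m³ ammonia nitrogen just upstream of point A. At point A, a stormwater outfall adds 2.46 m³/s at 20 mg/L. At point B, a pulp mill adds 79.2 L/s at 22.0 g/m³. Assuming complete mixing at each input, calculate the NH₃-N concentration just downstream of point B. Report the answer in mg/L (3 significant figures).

After input A: C = (65·0.0739 + 2.46·20) / 67.46 = 0.8005 mg/L.
79.2 L/s = 0.0792 m³/s.
After input B: C = (67.46·0.8005 + 0.0792·22) / 67.54 = 0.8254 mg/L.

0.825 mg/L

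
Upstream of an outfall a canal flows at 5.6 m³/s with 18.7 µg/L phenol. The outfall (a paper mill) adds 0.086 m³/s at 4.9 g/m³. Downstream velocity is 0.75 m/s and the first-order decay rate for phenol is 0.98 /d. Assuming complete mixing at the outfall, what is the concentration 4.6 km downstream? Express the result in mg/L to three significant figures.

18.7 µg/L = 0.0187 mg/L.
After complete mixing, C₀ = (0.086·4.9 + 5.6·0.0187) / 5.686 = 0.09253 mg/L.
Travel time t = 4600 m / 0.75 m/s = 6133 s = 0.07099 d.
C = 0.09253·exp(−0.98·0.07099) = 0.09253·0.9328 = 0.08631 mg/L.

0.0863 mg/L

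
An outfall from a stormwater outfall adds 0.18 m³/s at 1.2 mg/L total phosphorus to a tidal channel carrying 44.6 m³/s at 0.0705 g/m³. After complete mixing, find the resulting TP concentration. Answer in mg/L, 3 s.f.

0.0750 mg/L

Conservation of mass across the mixing zone: C = (0.18·1.2 + 44.6·0.0705) / (0.18 + 44.6) = 3.36/44.78 = 0.07504 mg/L.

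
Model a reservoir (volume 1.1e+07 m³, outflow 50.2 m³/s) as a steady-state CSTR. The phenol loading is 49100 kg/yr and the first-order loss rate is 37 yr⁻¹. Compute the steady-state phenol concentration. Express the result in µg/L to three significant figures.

24.7 µg/L

Outflow Q = 50.2 m³/s × 3.156e+07 s/yr = 1.584e+09 m³/yr.
Steady-state CSTR mass balance: W = Q·C + k·V·C, so C = W/(Q + kV).
Q + kV = 1.584e+09 + 37·1.1e+07 = 1.991e+09 m³/yr.
C = 49100/1.991e+09 = 2.466e-05 kg/m³ = 0.02466 mg/L = 24.66 µg/L.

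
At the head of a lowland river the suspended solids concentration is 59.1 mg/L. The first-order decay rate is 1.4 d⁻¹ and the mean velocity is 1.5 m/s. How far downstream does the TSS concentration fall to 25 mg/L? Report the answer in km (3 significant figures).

79.6 km

From C = C₀·e^(−kt), t = ln(C₀/C)/k = ln(59.1/25)/1.4 = 0.8604/1.4 = 0.6145 d.
Distance = v·t = 1.5 m/s × 5.31e+04 s = 7.964e+04 m = 79.64 km.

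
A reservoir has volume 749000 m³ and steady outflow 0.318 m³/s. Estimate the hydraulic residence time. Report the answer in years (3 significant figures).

0.0746 yr

Q = 0.318 m³/s × 3.156e+07 s/yr = 1.004e+07 m³/yr.
Hydraulic residence time τ = V/Q = 749000/1.004e+07 = 0.07464 yr.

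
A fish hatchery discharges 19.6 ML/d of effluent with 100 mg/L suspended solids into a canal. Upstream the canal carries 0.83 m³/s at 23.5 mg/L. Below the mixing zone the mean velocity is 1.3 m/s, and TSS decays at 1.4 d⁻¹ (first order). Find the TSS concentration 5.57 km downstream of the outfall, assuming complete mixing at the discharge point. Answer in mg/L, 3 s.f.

37.2 mg/L

19.6 ML/d = 0.2269 m³/s.
After complete mixing, C₀ = (0.2269·100 + 0.83·23.5) / 1.057 = 39.92 mg/L.
Travel time t = 5570 m / 1.3 m/s = 4285 s = 0.04959 d.
C = 39.92·exp(−1.4·0.04959) = 39.92·0.9329 = 37.24 mg/L.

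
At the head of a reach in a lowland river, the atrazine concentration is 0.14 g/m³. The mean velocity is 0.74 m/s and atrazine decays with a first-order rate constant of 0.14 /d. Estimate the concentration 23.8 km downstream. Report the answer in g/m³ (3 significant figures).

Travel time t = 23.8 km / 0.74 m/s = 2.38e+04/0.74 = 3.216e+04 s = 0.3722 d.
First-order decay: C = 0.14·exp(−0.14·0.3722) = 0.14·0.9492 = 0.1329 g/m³.

0.133 g/m³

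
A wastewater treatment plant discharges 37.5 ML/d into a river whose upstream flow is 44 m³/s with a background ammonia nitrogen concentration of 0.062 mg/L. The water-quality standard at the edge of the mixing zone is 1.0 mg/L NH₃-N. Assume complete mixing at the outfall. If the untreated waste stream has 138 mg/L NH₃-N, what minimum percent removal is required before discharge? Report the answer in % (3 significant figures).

30.4 %

37.5 ML/d = 0.434 m³/s.
Mass balance: 1·44.43 = 0.434·Cₑ + 44·0.062.
Cₑ = (44.43 − 2.728) / 0.434 = 96.09 mg/L.
Required removal = 1 − 96.09/138 = 30.37 %.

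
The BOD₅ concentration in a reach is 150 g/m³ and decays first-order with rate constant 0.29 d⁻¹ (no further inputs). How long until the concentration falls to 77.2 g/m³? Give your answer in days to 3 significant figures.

t = ln(C₀/C)/k = ln(150/77.2)/0.29 = 0.6642/0.29 = 2.29 d.

2.29 d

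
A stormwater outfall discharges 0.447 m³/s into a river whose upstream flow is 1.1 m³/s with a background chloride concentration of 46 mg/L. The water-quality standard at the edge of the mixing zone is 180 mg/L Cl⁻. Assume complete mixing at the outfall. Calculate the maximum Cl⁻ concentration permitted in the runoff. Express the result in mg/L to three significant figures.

Mass balance: 180·1.547 = 0.447·Cₑ + 1.1·46.
Cₑ = (278.5 − 50.6) / 0.447 = 509.8 mg/L.

510 mg/L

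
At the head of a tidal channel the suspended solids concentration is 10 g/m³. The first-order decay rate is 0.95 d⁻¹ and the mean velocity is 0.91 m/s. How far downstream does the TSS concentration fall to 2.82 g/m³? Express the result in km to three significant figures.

From C = C₀·e^(−kt), t = ln(C₀/C)/k = ln(10/2.82)/0.95 = 1.266/0.95 = 1.332 d.
Distance = v·t = 0.91 m/s × 1.151e+05 s = 1.048e+05 m = 104.8 km.

105 km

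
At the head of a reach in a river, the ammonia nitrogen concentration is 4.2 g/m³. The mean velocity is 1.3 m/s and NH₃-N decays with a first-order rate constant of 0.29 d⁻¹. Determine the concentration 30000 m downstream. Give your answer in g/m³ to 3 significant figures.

Travel time t = 30000 m / 1.3 m/s = 3e+04/1.3 = 2.308e+04 s = 0.2671 d.
First-order decay: C = 4.2·exp(−0.29·0.2671) = 4.2·0.9255 = 3.887 g/m³.

3.89 g/m³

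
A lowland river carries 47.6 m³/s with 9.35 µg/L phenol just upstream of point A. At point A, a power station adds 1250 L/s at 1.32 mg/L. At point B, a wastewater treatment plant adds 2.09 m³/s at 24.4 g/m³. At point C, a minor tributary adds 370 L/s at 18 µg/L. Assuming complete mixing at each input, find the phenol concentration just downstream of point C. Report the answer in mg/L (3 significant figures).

1.03 mg/L

9.35 µg/L = 0.00935 mg/L.
1250 L/s = 1.25 m³/s.
After input A: C = (47.6·0.00935 + 1.25·1.32) / 48.85 = 0.04289 mg/L.
After input B: C = (48.85·0.04289 + 2.09·24.4) / 50.94 = 1.042 mg/L.
370 L/s = 0.37 m³/s.
18 µg/L = 0.018 mg/L.
After input C: C = (50.94·1.042 + 0.37·0.018) / 51.31 = 1.035 mg/L.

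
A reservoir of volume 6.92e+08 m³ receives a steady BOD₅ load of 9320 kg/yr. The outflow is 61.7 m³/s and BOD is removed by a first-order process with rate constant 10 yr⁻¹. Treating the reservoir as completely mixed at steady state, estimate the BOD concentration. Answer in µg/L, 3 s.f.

1.05 µg/L

Outflow Q = 61.7 m³/s × 3.156e+07 s/yr = 1.947e+09 m³/yr.
Steady-state CSTR mass balance: W = Q·C + k·V·C, so C = W/(Q + kV).
Q + kV = 1.947e+09 + 10·6.92e+08 = 8.867e+09 m³/yr.
C = 9320/8.867e+09 = 1.051e-06 kg/m³ = 0.001051 mg/L = 1.051 µg/L.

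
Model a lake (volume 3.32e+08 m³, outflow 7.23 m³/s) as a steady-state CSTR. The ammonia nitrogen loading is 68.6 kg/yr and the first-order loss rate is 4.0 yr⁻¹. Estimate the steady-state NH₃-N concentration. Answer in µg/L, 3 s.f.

0.0441 µg/L

Outflow Q = 7.23 m³/s × 3.156e+07 s/yr = 2.282e+08 m³/yr.
Steady-state CSTR mass balance: W = Q·C + k·V·C, so C = W/(Q + kV).
Q + kV = 2.282e+08 + 4.0·3.32e+08 = 1.556e+09 m³/yr.
C = 68.6/1.556e+09 = 4.408e-08 kg/m³ = 4.408e-05 mg/L = 0.04408 µg/L.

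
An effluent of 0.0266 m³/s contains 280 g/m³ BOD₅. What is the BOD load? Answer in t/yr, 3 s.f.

235 t/yr

Mass flux = Q·C = 0.0266 m³/s × 280 g/m³ = 7.448 g/s.
= 7.448 g/s × 31.56 = 235 t/yr.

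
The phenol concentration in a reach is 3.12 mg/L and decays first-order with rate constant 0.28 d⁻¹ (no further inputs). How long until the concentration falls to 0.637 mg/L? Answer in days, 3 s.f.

5.67 d

t = ln(C₀/C)/k = ln(3.12/0.637)/0.28 = 1.589/0.28 = 5.674 d.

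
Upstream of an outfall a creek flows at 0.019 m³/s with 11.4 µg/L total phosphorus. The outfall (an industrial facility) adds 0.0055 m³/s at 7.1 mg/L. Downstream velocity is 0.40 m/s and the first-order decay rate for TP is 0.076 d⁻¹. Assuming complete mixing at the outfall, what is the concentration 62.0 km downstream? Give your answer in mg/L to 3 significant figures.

1.40 mg/L

11.4 µg/L = 0.0114 mg/L.
After complete mixing, C₀ = (0.0055·7.1 + 0.019·0.0114) / 0.0245 = 1.603 mg/L.
Travel time t = 6.2e+04 m / 0.40 m/s = 1.55e+05 s = 1.794 d.
C = 1.603·exp(−0.076·1.794) = 1.603·0.8725 = 1.398 mg/L.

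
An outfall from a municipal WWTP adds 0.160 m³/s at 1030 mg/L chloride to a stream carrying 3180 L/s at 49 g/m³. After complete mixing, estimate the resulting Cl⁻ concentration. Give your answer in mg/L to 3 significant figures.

3180 L/s = 3.18 m³/s.
By mass balance at complete mixing, C = (0.16·1030 + 3.18·49) / (0.16 + 3.18) = 320.6/3.34 = 95.99 mg/L.

96.0 mg/L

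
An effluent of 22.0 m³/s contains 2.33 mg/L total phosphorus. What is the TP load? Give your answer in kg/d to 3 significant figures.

Mass flux = Q·C = 22 m³/s × 2.33 g/m³ = 51.26 g/s.
= 51.26 g/s × 86.4 = 4429 kg/d.

4430 kg/d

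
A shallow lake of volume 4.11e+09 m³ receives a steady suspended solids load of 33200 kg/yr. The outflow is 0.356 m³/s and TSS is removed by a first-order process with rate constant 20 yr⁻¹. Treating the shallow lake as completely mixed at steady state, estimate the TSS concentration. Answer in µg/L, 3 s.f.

0.404 µg/L

Outflow Q = 0.356 m³/s × 3.156e+07 s/yr = 1.123e+07 m³/yr.
Steady-state CSTR mass balance: W = Q·C + k·V·C, so C = W/(Q + kV).
Q + kV = 1.123e+07 + 20·4.11e+09 = 8.221e+10 m³/yr.
C = 33200/8.221e+10 = 4.038e-07 kg/m³ = 0.0004038 mg/L = 0.4038 µg/L.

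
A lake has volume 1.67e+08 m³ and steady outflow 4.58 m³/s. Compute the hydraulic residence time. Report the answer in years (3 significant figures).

1.16 yr

Q = 4.58 m³/s × 3.156e+07 s/yr = 1.445e+08 m³/yr.
Hydraulic residence time τ = V/Q = 1.67e+08/1.445e+08 = 1.155 yr.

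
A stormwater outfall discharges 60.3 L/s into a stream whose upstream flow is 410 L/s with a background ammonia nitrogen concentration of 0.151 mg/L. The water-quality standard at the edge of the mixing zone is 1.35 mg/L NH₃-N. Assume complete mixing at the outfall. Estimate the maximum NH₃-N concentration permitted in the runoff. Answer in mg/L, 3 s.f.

60.3 L/s = 0.0603 m³/s.
410 L/s = 0.41 m³/s.
Mass balance: 1.35·0.4703 = 0.0603·Cₑ + 0.41·0.151.
Cₑ = (0.6349 − 0.06191) / 0.0603 = 9.502 mg/L.

9.50 mg/L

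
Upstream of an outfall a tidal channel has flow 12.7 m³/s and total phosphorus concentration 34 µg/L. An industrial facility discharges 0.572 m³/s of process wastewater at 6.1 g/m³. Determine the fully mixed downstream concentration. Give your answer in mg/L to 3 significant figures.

0.295 mg/L

34 µg/L = 0.034 mg/L.
By mass balance at complete mixing, C = (0.572·6.1 + 12.7·0.034) / (0.572 + 12.7) = 3.921/13.27 = 0.2954 mg/L.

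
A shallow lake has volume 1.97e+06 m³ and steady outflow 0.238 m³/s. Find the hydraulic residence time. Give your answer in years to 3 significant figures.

Q = 0.238 m³/s × 3.156e+07 s/yr = 7.511e+06 m³/yr.
Hydraulic residence time τ = V/Q = 1.97e+06/7.511e+06 = 0.2623 yr.

0.262 yr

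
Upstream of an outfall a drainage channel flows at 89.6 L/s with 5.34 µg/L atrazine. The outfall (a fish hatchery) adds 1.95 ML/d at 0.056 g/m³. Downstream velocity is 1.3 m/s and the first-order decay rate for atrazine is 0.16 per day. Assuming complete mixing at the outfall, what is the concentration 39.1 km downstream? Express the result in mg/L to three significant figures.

1.95 ML/d = 0.02257 m³/s.
89.6 L/s = 0.0896 m³/s.
5.34 µg/L = 0.00534 mg/L.
After complete mixing, C₀ = (0.02257·0.056 + 0.0896·0.00534) / 0.1122 = 0.01553 mg/L.
Travel time t = 3.91e+04 m / 1.3 m/s = 3.008e+04 s = 0.3481 d.
C = 0.01553·exp(−0.16·0.3481) = 0.01553·0.9458 = 0.01469 mg/L.

0.0147 mg/L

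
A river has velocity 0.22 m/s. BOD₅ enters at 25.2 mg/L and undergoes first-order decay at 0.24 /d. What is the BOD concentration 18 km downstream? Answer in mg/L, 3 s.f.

Travel time t = 18 km / 0.22 m/s = 1.8e+04/0.22 = 8.182e+04 s = 0.947 d.
First-order decay: C = 25.2·exp(−0.24·0.947) = 25.2·0.7967 = 20.08 mg/L.

20.1 mg/L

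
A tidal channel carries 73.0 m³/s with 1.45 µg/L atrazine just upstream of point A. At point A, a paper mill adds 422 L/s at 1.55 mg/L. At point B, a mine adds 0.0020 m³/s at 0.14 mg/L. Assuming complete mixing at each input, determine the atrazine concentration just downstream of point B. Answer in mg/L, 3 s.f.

1.45 µg/L = 0.00145 mg/L.
422 L/s = 0.422 m³/s.
After input A: C = (73·0.00145 + 0.422·1.55) / 73.42 = 0.01035 mg/L.
After input B: C = (73.42·0.01035 + 0.002·0.14) / 73.42 = 0.01035 mg/L.

0.0104 mg/L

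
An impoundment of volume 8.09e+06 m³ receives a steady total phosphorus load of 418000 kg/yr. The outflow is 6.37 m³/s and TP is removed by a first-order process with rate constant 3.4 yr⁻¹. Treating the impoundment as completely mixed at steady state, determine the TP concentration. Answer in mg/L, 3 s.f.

Outflow Q = 6.37 m³/s × 3.156e+07 s/yr = 2.01e+08 m³/yr.
Steady-state CSTR mass balance: W = Q·C + k·V·C, so C = W/(Q + kV).
Q + kV = 2.01e+08 + 3.4·8.09e+06 = 2.285e+08 m³/yr.
C = 418000/2.285e+08 = 0.001829 kg/m³ = 1.829 mg/L.

1.83 mg/L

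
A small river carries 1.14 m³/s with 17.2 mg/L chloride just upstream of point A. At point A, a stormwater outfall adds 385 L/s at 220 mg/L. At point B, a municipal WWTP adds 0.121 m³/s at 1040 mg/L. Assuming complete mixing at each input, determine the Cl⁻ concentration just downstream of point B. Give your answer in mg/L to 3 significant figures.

140 mg/L

385 L/s = 0.385 m³/s.
After input A: C = (1.14·17.2 + 0.385·220) / 1.525 = 68.4 mg/L.
After input B: C = (1.525·68.4 + 0.121·1040) / 1.646 = 139.8 mg/L.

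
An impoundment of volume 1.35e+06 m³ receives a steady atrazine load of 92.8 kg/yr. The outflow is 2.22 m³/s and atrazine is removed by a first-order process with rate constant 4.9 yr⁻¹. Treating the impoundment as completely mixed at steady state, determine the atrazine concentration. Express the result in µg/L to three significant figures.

Outflow Q = 2.22 m³/s × 3.156e+07 s/yr = 7.006e+07 m³/yr.
Steady-state CSTR mass balance: W = Q·C + k·V·C, so C = W/(Q + kV).
Q + kV = 7.006e+07 + 4.9·1.35e+06 = 7.667e+07 m³/yr.
C = 92.8/7.667e+07 = 1.21e-06 kg/m³ = 0.00121 mg/L = 1.21 µg/L.

1.21 µg/L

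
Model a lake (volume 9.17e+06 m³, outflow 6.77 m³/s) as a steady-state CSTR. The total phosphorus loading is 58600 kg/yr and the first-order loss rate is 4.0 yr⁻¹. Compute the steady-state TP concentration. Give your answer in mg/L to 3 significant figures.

0.234 mg/L

Outflow Q = 6.77 m³/s × 3.156e+07 s/yr = 2.136e+08 m³/yr.
Steady-state CSTR mass balance: W = Q·C + k·V·C, so C = W/(Q + kV).
Q + kV = 2.136e+08 + 4.0·9.17e+06 = 2.503e+08 m³/yr.
C = 58600/2.503e+08 = 0.0002341 kg/m³ = 0.2341 mg/L.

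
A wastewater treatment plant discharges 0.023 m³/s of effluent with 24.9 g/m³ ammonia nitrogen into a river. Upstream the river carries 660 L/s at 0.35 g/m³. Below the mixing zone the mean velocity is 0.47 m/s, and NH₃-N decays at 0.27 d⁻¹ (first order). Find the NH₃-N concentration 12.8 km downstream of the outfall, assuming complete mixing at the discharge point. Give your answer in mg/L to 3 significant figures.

1.08 mg/L

660 L/s = 0.66 m³/s.
After complete mixing, C₀ = (0.023·24.9 + 0.66·0.35) / 0.683 = 1.177 mg/L.
Travel time t = 1.28e+04 m / 0.47 m/s = 2.723e+04 s = 0.3152 d.
C = 1.177·exp(−0.27·0.3152) = 1.177·0.9184 = 1.081 mg/L.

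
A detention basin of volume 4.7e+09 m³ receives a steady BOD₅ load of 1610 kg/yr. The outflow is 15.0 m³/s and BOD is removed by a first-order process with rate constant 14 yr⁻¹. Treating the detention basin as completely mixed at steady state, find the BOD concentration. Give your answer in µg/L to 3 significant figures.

Outflow Q = 15.0 m³/s × 3.156e+07 s/yr = 4.734e+08 m³/yr.
Steady-state CSTR mass balance: W = Q·C + k·V·C, so C = W/(Q + kV).
Q + kV = 4.734e+08 + 14·4.7e+09 = 6.627e+10 m³/yr.
C = 1610/6.627e+10 = 2.429e-08 kg/m³ = 2.429e-05 mg/L = 0.02429 µg/L.

0.0243 µg/L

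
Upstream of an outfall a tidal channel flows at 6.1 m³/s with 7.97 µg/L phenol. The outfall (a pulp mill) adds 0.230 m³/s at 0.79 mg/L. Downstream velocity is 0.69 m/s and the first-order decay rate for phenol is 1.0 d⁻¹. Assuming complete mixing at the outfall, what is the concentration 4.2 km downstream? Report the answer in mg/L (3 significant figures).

0.0339 mg/L

7.97 µg/L = 0.00797 mg/L.
After complete mixing, C₀ = (0.23·0.79 + 6.1·0.00797) / 6.33 = 0.03638 mg/L.
Travel time t = 4200 m / 0.69 m/s = 6087 s = 0.07045 d.
C = 0.03638·exp(−1.0·0.07045) = 0.03638·0.932 = 0.03391 mg/L.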